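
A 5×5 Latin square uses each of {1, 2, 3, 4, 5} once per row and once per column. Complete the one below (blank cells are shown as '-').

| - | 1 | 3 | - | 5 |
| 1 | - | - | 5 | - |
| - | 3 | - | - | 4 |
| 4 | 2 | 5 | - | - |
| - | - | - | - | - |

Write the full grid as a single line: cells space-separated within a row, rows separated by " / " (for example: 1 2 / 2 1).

2 1 3 4 5 / 1 4 2 5 3 / 5 3 1 2 4 / 4 2 5 3 1 / 3 5 4 1 2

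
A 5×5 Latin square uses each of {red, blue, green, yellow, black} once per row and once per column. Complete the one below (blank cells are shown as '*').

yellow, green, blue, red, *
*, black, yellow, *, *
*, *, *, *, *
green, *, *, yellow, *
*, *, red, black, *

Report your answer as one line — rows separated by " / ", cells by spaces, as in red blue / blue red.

yellow green blue red black / red black yellow green blue / black red green blue yellow / green blue black yellow red / blue yellow red black green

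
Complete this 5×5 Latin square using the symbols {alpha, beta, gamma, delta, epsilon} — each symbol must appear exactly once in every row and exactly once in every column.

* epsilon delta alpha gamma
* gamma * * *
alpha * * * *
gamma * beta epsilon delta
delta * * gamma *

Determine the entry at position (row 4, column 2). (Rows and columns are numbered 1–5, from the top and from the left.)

alpha

row 1 has {alpha,gamma,delta,epsilon}; column 1 has {alpha,gamma,delta} — only beta is left for (r1,c1).
row 2 has {gamma}; column 1 has {alpha,beta,gamma,delta} — only epsilon is left for (r2,c1).
row 2 has {gamma,epsilon}; column 3 has {beta,delta} — only alpha is left for (r2,c3).
row 2 has {alpha,gamma,epsilon}; column 5 has {gamma,delta} — only beta is left for (r2,c5).
row 3 has {alpha}; column 5 has {beta,gamma,delta} — only epsilon is left for (r3,c5).
row 4 has {beta,gamma,delta,epsilon}; column 2 has {gamma,epsilon} — only alpha is left for (r4,c2).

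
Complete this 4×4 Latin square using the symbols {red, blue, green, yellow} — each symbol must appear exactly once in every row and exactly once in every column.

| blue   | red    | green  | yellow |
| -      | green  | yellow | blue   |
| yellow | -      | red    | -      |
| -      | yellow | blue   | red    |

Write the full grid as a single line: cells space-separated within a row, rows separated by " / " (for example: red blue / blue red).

blue red green yellow / red green yellow blue / yellow blue red green / green yellow blue red

(r2,c1) = red
(r3,c2) = blue
(r3,c4) = green
(r4,c1) = green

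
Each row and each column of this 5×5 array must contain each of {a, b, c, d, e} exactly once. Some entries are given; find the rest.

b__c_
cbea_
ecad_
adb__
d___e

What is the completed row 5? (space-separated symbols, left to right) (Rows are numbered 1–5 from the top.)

d a c b e

(r1,c3) = d
(r1,c5) = a
(r2,c5) = d
(r3,c5) = b
(r4,c4) = e
(r4,c5) = c
(r5,c2) = a
(r5,c3) = c
(r5,c4) = b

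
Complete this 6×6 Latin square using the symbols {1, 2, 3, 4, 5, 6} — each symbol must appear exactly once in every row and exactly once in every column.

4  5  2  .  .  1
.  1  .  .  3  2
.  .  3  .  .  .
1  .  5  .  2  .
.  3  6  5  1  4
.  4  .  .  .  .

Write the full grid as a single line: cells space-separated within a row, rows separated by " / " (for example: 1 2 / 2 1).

(r1,c5) = 6
(r2,c3) = 4
(r2,c4) = 6
(r4,c2) = 6
(r4,c6) = 3
(r5,c1) = 2
(r6,c3) = 1
(r6,c5) = 5
(r6,c6) = 6
(r1,c4) = 3
(r2,c1) = 5
(r3,c1) = 6
(r3,c2) = 2
(r3,c5) = 4
(r3,c6) = 5
(r4,c4) = 4
(r6,c1) = 3
(r6,c4) = 2
(r3,c4) = 1

4 5 2 3 6 1 / 5 1 4 6 3 2 / 6 2 3 1 4 5 / 1 6 5 4 2 3 / 2 3 6 5 1 4 / 3 4 1 2 5 6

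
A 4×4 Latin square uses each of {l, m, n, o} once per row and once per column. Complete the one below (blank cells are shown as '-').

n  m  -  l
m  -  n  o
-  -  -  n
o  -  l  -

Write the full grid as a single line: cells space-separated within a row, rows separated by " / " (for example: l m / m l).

(r1,c3) = o
(r2,c2) = l
(r3,c1) = l
(r3,c2) = o
(r3,c3) = m
(r4,c2) = n
(r4,c4) = m

n m o l / m l n o / l o m n / o n l m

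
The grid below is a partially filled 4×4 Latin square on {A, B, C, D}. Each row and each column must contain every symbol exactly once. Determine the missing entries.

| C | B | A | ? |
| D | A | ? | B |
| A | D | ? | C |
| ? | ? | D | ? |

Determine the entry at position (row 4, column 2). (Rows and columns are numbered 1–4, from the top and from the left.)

Cell (r1,c4): row 1 has {A,B,C}; column 4 has {B,C} → D.
Cell (r2,c3): row 2 has {A,B,D}; column 3 has {A,D} → C.
Cell (r3,c3): row 3 has {A,C,D}; column 3 has {A,C,D} → B.
Cell (r4,c1): row 4 has {D}; column 1 has {A,C,D} → B.
Cell (r4,c2): row 4 has {B,D}; column 2 has {A,B,D} → C.

C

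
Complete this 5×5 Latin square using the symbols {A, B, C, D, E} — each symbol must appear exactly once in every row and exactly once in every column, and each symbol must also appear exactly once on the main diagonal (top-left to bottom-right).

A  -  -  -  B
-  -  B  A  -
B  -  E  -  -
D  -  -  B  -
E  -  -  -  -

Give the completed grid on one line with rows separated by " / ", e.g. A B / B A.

row 2 has {A,B}; column 1 has {A,B,D,E} — only C is left for (r2,c1).
row 2 has {A,B,C}; column 2 is empty so far; the diagonal has {A,B,E} — only D is left for (r2,c2).
row 2 has {A,B,C,D}; column 5 has {B} — only E is left for (r2,c5).
row 5 has {E}; column 5 has {B,E}; the diagonal has {A,B,D,E} — only C is left for (r5,c5).
row 4 has {B,D}; column 5 has {B,C,E} — only A is left for (r4,c5).
row 5 has {C,E}; column 4 has {A,B} — only D is left for (r5,c4).
row 3 has {B,E}; column 4 has {A,B,D} — only C is left for (r3,c4).
row 3 has {B,C,E}; column 5 has {A,B,C,E} — only D is left for (r3,c5).
row 4 has {A,B,D}; column 3 has {B,E} — only C is left for (r4,c3).
row 5 has {C,D,E}; column 3 has {B,C,E} — only A is left for (r5,c3).
row 1 has {A,B}; column 3 has {A,B,C,E} — only D is left for (r1,c3).
row 1 has {A,B,D}; column 4 has {A,B,C,D} — only E is left for (r1,c4).
row 3 has {B,C,D,E}; column 2 has {D} — only A is left for (r3,c2).
row 4 has {A,B,C,D}; column 2 has {A,D} — only E is left for (r4,c2).
row 5 has {A,C,D,E}; column 2 has {A,D,E} — only B is left for (r5,c2).
row 1 has {A,B,D,E}; column 2 has {A,B,D,E} — only C is left for (r1,c2).

A C D E B / C D B A E / B A E C D / D E C B A / E B A D C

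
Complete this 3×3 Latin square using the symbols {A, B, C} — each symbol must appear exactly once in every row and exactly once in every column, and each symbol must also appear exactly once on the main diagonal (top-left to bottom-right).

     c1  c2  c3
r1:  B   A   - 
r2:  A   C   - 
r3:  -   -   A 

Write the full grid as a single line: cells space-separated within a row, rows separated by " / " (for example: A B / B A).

(r1,c3) = C
(r2,c3) = B
(r3,c1) = C
(r3,c2) = B

B A C / A C B / C B A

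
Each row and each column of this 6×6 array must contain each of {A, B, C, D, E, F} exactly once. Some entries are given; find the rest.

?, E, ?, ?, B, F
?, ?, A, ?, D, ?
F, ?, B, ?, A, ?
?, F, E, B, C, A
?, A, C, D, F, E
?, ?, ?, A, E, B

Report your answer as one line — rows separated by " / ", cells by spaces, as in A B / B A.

A E D C B F / E B A F D C / F C B E A D / D F E B C A / B A C D F E / C D F A E B

(r1,c3) = D
(r1,c4) = C
(r2,c6) = C
(r3,c4) = E
(r3,c6) = D
(r4,c1) = D
(r5,c1) = B
(r6,c1) = C
(r6,c2) = D
(r6,c3) = F
(r1,c1) = A
(r2,c1) = E
(r2,c2) = B
(r2,c4) = F
(r3,c2) = C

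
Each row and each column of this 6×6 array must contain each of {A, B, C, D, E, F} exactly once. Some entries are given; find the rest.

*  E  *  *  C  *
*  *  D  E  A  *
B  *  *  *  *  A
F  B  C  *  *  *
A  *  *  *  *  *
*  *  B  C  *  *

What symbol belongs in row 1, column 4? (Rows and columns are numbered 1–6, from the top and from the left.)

B

(r1,c1) = D
(r2,c1) = C
(r2,c2) = F
(r2,c6) = B
(r6,c1) = E
(r1,c6) = F
(r6,c6) = D
(r1,c3) = A
(r1,c4) = B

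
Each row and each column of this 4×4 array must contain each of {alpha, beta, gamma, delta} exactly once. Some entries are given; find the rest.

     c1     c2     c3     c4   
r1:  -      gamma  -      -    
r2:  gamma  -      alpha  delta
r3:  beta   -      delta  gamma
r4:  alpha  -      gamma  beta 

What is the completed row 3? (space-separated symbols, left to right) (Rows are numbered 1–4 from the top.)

At row 1, column 1: row 1 has {gamma}; column 1 has {alpha,beta,gamma}; that leaves delta.
At row 1, column 3: row 1 has {gamma,delta}; column 3 has {alpha,gamma,delta}; that leaves beta.
At row 1, column 4: row 1 has {beta,gamma,delta}; column 4 has {beta,gamma,delta}; that leaves alpha.
At row 2, column 2: row 2 has {alpha,gamma,delta}; column 2 has {gamma}; that leaves beta.
At row 3, column 2: row 3 has {beta,gamma,delta}; column 2 has {beta,gamma}; that leaves alpha.

beta alpha delta gamma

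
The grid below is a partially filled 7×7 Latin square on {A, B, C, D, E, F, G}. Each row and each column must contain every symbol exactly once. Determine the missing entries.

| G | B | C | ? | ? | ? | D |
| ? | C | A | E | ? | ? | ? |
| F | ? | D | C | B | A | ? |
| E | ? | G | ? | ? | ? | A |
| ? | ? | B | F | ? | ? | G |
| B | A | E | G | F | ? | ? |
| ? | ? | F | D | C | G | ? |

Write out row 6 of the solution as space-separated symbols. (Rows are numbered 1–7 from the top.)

B A E G F D C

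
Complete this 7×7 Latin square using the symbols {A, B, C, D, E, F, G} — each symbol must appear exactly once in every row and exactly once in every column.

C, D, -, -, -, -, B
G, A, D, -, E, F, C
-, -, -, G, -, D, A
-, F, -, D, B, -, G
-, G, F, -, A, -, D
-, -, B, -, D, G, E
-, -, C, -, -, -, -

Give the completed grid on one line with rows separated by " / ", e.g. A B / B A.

At row 2, column 4: row 2 has {A,C,D,E,F,G}; column 4 has {D,G}; that leaves B.
At row 3, column 3: row 3 has {A,D,G}; column 3 has {B,C,D,F}; that leaves E.
At row 4, column 3: row 4 has {B,D,F,G}; column 3 has {B,C,D,E,F}; that leaves A.
At row 6, column 2: row 6 has {B,D,E,G}; column 2 has {A,D,F,G}; that leaves C.
At row 7, column 7: row 7 has {C}; column 7 has {A,B,C,D,E,G}; that leaves F.
At row 1, column 3: row 1 has {B,C,D}; column 3 has {A,B,C,D,E,F}; that leaves G.
At row 1, column 5: row 1 has {B,C,D,G}; column 5 has {A,B,D,E}; that leaves F.
At row 3, column 2: row 3 has {A,D,E,G}; column 2 has {A,C,D,F,G}; that leaves B.
At row 3, column 5: row 3 has {A,B,D,E,G}; column 5 has {A,B,D,E,F}; that leaves C.
At row 4, column 1: row 4 has {A,B,D,F,G}; column 1 has {C,G}; that leaves E.
At row 4, column 6: row 4 has {A,B,D,E,F,G}; column 6 has {D,F,G}; that leaves C.
At row 5, column 1: row 5 has {A,D,F,G}; column 1 has {C,E,G}; that leaves B.
At row 5, column 6: row 5 has {A,B,D,F,G}; column 6 has {C,D,F,G}; that leaves E.
At row 7, column 2: row 7 has {C,F}; column 2 has {A,B,C,D,F,G}; that leaves E.
At row 7, column 4: row 7 has {C,E,F}; column 4 has {B,D,G}; that leaves A.
At row 7, column 5: row 7 has {A,C,E,F}; column 5 has {A,B,C,D,E,F}; that leaves G.
At row 7, column 6: row 7 has {A,C,E,F,G}; column 6 has {C,D,E,F,G}; that leaves B.
At row 1, column 4: row 1 has {B,C,D,F,G}; column 4 has {A,B,D,G}; that leaves E.
At row 1, column 6: row 1 has {B,C,D,E,F,G}; column 6 has {B,C,D,E,F,G}; that leaves A.
At row 3, column 1: row 3 has {A,B,C,D,E,G}; column 1 has {B,C,E,G}; that leaves F.
At row 5, column 4: row 5 has {A,B,D,E,F,G}; column 4 has {A,B,D,E,G}; that leaves C.
At row 6, column 1: row 6 has {B,C,D,E,G}; column 1 has {B,C,E,F,G}; that leaves A.
At row 6, column 4: row 6 has {A,B,C,D,E,G}; column 4 has {A,B,C,D,E,G}; that leaves F.
At row 7, column 1: row 7 has {A,B,C,E,F,G}; column 1 has {A,B,C,E,F,G}; that leaves D.

C D G E F A B / G A D B E F C / F B E G C D A / E F A D B C G / B G F C A E D / A C B F D G E / D E C A G B F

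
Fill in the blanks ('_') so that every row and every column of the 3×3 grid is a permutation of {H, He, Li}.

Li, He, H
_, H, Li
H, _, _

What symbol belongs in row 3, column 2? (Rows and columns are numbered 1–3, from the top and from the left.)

Li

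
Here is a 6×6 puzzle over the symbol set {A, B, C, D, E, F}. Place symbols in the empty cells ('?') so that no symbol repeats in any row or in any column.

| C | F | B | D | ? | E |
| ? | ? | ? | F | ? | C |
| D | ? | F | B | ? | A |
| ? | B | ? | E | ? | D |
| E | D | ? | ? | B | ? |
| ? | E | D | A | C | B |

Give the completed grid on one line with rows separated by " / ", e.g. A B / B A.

C F B D A E / B A E F D C / D C F B E A / A B C E F D / E D A C B F / F E D A C B

(r1,c5) = A
(r2,c2) = A
(r2,c3) = E
(r2,c5) = D
(r3,c2) = C
(r3,c5) = E
(r4,c5) = F
(r5,c4) = C
(r5,c6) = F
(r6,c1) = F
(r2,c1) = B
(r4,c1) = A
(r4,c3) = C
(r5,c3) = A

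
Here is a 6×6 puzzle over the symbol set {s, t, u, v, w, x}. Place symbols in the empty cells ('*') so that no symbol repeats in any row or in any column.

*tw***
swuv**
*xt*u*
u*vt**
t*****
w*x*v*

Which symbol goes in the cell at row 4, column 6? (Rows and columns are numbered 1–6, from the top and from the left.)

w

row 3 has {t,u,x}; column 1 has {s,t,u,w} — only v is left for (r3,c1).
row 4 has {t,u,v}; column 2 has {t,w,x} — only s is left for (r4,c2).
row 5 has {t}; column 3 has {t,u,v,w,x} — only s is left for (r5,c3).
row 6 has {v,w,x}; column 2 has {s,t,w,x} — only u is left for (r6,c2).
row 6 has {u,v,w,x}; column 4 has {t,v} — only s is left for (r6,c4).
row 6 has {s,u,v,w,x}; column 6 is empty so far — only t is left for (r6,c6).
row 1 has {t,w}; column 1 has {s,t,u,v,w} — only x is left for (r1,c1).
row 1 has {t,w,x}; column 4 has {s,t,v} — only u is left for (r1,c4).
row 1 has {t,u,w,x}; column 5 has {u,v} — only s is left for (r1,c5).
row 1 has {s,t,u,w,x}; column 6 has {t} — only v is left for (r1,c6).
row 2 has {s,u,v,w}; column 6 has {t,v} — only x is left for (r2,c6).
row 3 has {t,u,v,x}; column 4 has {s,t,u,v} — only w is left for (r3,c4).
row 3 has {t,u,v,w,x}; column 6 has {t,v,x} — only s is left for (r3,c6).
row 4 has {s,t,u,v}; column 6 has {s,t,v,x} — only w is left for (r4,c6).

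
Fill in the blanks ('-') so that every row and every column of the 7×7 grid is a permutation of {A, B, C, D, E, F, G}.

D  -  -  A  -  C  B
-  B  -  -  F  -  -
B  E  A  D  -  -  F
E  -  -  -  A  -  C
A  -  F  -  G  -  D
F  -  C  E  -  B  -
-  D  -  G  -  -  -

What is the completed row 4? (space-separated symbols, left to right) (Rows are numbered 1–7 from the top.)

E G B F A D C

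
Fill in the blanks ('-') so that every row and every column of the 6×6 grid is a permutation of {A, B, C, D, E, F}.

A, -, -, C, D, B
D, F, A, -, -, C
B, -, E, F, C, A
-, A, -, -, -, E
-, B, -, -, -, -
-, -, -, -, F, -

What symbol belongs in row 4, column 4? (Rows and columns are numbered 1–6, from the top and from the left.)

D

(r1,c2) = E
(r1,c3) = F
(r3,c2) = D
(r4,c5) = B
(r6,c2) = C
(r6,c6) = D
(r2,c5) = E
(r4,c4) = D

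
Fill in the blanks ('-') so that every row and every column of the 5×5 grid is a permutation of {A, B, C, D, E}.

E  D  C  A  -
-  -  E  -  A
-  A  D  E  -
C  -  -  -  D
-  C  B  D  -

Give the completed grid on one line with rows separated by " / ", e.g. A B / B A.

(r1,c5) = B
(r2,c2) = B
(r2,c4) = C
(r3,c1) = B
(r3,c5) = C
(r4,c2) = E
(r4,c3) = A
(r4,c4) = B
(r5,c1) = A
(r5,c5) = E
(r2,c1) = D

E D C A B / D B E C A / B A D E C / C E A B D / A C B D E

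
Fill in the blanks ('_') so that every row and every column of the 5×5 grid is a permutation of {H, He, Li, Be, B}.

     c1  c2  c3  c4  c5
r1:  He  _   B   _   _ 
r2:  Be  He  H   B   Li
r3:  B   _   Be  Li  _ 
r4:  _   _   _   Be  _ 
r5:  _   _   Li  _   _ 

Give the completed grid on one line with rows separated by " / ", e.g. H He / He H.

He Li B H Be / Be He H B Li / B H Be Li He / Li B He Be H / H Be Li He B

(r1,c4) = H
(r1,c5) = Be
(r3,c2) = H
(r3,c5) = He
(r4,c3) = He
(r5,c1) = H
(r5,c4) = He
(r5,c5) = B
(r1,c2) = Li
(r4,c1) = Li
(r4,c2) = B
(r4,c5) = H
(r5,c2) = Be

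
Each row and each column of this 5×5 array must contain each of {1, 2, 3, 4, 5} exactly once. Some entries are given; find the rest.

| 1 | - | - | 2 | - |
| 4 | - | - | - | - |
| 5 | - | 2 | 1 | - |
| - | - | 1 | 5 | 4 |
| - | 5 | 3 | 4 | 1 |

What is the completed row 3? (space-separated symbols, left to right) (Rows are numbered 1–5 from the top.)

5 4 2 1 3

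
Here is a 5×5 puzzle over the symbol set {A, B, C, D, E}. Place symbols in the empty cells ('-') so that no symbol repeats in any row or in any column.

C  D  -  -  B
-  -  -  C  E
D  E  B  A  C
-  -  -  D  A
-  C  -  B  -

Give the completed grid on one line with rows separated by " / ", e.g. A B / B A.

C D A E B / B A D C E / D E B A C / E B C D A / A C E B D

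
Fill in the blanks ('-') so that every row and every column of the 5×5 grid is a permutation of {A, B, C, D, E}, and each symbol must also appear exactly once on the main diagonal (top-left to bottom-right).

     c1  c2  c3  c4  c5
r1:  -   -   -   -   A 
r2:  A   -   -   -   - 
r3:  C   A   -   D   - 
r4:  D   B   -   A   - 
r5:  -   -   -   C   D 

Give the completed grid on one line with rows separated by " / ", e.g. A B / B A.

E D C B A / A C D E B / C A B D E / D B E A C / B E A C D

(r5,c2) = E
(r2,c2) = C
(r5,c1) = B
(r5,c3) = A
(r1,c1) = E
(r1,c2) = D
(r1,c4) = B
(r2,c4) = E
(r2,c5) = B
(r3,c3) = B
(r3,c5) = E
(r4,c5) = C
(r1,c3) = C
(r2,c3) = D
(r4,c3) = E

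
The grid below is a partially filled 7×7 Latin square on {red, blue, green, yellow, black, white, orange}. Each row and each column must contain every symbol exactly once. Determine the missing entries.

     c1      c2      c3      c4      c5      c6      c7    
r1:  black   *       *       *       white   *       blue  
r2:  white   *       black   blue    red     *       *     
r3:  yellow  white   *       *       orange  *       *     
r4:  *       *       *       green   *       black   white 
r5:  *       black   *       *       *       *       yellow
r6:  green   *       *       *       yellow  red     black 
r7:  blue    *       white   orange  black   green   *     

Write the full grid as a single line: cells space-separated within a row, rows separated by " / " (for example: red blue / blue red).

(r3,c6) = blue
(r4,c5) = blue
(r5,c5) = green
(r6,c4) = white
(r7,c7) = red
(r3,c7) = green
(r5,c4) = red
(r7,c2) = yellow
(r1,c4) = yellow
(r1,c6) = orange
(r2,c6) = yellow
(r2,c7) = orange
(r3,c3) = red
(r3,c4) = black
(r5,c1) = orange
(r5,c3) = blue
(r5,c6) = white
(r6,c3) = orange
(r1,c3) = green
(r2,c2) = green
(r4,c1) = red
(r4,c2) = orange
(r4,c3) = yellow
(r6,c2) = blue
(r1,c2) = red

black red green yellow white orange blue / white green black blue red yellow orange / yellow white red black orange blue green / red orange yellow green blue black white / orange black blue red green white yellow / green blue orange white yellow red black / blue yellow white orange black green red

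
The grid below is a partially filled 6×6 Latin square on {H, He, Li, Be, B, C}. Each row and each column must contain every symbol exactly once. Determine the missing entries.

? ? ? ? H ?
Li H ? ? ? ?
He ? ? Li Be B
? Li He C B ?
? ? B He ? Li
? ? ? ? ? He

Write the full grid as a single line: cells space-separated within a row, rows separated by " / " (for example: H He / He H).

(r3,c2) = C
(r3,c3) = H
(r5,c2) = Be
(r5,c5) = C
(r6,c2) = B
(r6,c5) = Li
(r1,c2) = He
(r2,c5) = He
(r5,c1) = H
(r4,c1) = Be
(r4,c6) = H
(r6,c1) = C
(r6,c3) = Be
(r6,c4) = H
(r1,c1) = B
(r1,c4) = Be
(r1,c6) = C
(r2,c3) = C
(r2,c4) = B
(r2,c6) = Be
(r1,c3) = Li

B He Li Be H C / Li H C B He Be / He C H Li Be B / Be Li He C B H / H Be B He C Li / C B Be H Li He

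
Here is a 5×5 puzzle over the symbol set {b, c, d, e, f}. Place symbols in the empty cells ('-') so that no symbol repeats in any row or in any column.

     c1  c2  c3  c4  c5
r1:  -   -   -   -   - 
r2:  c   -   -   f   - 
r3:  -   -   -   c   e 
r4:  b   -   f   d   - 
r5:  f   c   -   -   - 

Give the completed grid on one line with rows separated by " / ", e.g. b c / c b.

e d c b f / c b e f d / d f b c e / b e f d c / f c d e b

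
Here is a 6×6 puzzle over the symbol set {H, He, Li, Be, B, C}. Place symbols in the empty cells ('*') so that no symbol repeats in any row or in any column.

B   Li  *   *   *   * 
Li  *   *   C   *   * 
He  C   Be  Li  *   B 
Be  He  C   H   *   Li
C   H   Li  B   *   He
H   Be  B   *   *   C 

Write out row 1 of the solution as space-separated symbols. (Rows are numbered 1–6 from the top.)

B Li He Be C H

At row 2, column 2: row 2 has {Li,C}; column 2 has {H,He,Li,Be,C}; that leaves B.
At row 3, column 5: row 3 has {He,Li,Be,B,C}; column 5 is empty so far; that leaves H.
At row 4, column 5: row 4 has {H,He,Li,Be,C}; column 5 has {H}; that leaves B.
At row 5, column 5: row 5 has {H,He,Li,B,C}; column 5 has {H,B}; that leaves Be.
At row 6, column 4: row 6 has {H,Be,B,C}; column 4 has {H,Li,B,C}; that leaves He.
At row 6, column 5: row 6 has {H,He,Be,B,C}; column 5 has {H,Be,B}; that leaves Li.
At row 1, column 4: row 1 has {Li,B}; column 4 has {H,He,Li,B,C}; that leaves Be.
At row 1, column 6: row 1 has {Li,Be,B}; column 6 has {He,Li,B,C}; that leaves H.
At row 2, column 5: row 2 has {Li,B,C}; column 5 has {H,Li,Be,B}; that leaves He.
At row 2, column 6: row 2 has {He,Li,B,C}; column 6 has {H,He,Li,B,C}; that leaves Be.
At row 1, column 3: row 1 has {H,Li,Be,B}; column 3 has {Li,Be,B,C}; that leaves He.
At row 1, column 5: row 1 has {H,He,Li,Be,B}; column 5 has {H,He,Li,Be,B}; that leaves C.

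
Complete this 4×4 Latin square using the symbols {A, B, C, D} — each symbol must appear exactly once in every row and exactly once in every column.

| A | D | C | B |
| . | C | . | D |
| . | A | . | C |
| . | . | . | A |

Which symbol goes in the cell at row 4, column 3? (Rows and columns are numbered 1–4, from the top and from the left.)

(r2,c1) = B
(r2,c3) = A
(r3,c1) = D
(r3,c3) = B
(r4,c1) = C
(r4,c2) = B
(r4,c3) = D

D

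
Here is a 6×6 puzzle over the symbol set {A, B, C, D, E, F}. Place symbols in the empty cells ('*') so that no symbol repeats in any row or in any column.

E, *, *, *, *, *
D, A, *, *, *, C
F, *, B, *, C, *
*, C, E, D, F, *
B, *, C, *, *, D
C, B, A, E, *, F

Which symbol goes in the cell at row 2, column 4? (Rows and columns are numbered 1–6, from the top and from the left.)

row 2 has {A,C,D}; column 3 has {A,B,C,E} — only F is left for (r2,c3).
row 2 has {A,C,D,F}; column 4 has {D,E} — only B is left for (r2,c4).

B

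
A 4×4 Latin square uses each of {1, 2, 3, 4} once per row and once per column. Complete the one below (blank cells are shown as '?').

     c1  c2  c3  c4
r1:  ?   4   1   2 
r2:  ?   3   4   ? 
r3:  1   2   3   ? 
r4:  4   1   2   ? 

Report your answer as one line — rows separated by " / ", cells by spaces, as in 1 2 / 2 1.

(r1,c1) = 3
(r2,c1) = 2
(r2,c4) = 1
(r3,c4) = 4
(r4,c4) = 3

3 4 1 2 / 2 3 4 1 / 1 2 3 4 / 4 1 2 3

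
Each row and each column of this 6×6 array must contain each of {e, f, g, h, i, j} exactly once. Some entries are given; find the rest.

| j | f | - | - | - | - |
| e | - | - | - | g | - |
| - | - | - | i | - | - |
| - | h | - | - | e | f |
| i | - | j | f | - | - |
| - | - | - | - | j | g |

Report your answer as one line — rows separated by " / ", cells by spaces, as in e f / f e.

j f e g i h / e j f h g i / h e g i f j / g h i j e f / i g j f h e / f i h e j g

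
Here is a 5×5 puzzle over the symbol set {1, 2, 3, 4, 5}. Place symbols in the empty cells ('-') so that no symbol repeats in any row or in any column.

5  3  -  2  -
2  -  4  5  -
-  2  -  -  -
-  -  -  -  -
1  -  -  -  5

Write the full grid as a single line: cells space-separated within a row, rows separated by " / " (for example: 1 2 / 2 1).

5 3 1 2 4 / 2 1 4 5 3 / 3 2 5 4 1 / 4 5 3 1 2 / 1 4 2 3 5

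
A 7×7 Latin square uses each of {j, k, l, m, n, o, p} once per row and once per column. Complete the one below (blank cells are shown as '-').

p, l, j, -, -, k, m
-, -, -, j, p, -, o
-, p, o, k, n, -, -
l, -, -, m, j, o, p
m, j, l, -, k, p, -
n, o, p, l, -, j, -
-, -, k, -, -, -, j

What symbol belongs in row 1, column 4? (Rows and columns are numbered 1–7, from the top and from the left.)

(r1,c5) = o
(r2,c1) = k
(r3,c1) = j
(r3,c7) = l
(r4,c3) = n
(r5,c7) = n
(r6,c5) = m
(r6,c7) = k
(r7,c1) = o
(r7,c5) = l
(r1,c4) = n

n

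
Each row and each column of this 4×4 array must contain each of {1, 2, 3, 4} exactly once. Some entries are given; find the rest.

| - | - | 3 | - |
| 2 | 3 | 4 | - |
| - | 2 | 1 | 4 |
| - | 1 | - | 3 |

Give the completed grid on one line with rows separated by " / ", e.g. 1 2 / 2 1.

1 4 3 2 / 2 3 4 1 / 3 2 1 4 / 4 1 2 3

At row 1, column 2: row 1 has {3}; column 2 has {1,2,3}; that leaves 4.
At row 2, column 4: row 2 has {2,3,4}; column 4 has {3,4}; that leaves 1.
At row 3, column 1: row 3 has {1,2,4}; column 1 has {2}; that leaves 3.
At row 4, column 1: row 4 has {1,3}; column 1 has {2,3}; that leaves 4.
At row 4, column 3: row 4 has {1,3,4}; column 3 has {1,3,4}; that leaves 2.
At row 1, column 1: row 1 has {3,4}; column 1 has {2,3,4}; that leaves 1.
At row 1, column 4: row 1 has {1,3,4}; column 4 has {1,3,4}; that leaves 2.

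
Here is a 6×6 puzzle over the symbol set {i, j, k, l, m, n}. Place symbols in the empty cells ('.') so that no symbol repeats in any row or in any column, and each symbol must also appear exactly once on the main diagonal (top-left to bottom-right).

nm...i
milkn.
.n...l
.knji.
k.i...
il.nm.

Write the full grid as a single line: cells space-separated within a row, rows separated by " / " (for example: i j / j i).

n m k l j i / m i l k n j / j n m i k l / l k n j i m / k j i m l n / i l j n m k

(r1,c4) = l
(r2,c6) = j
(r3,c1) = j
(r3,c5) = k
(r4,c1) = l
(r4,c6) = m
(r5,c2) = j
(r5,c4) = m
(r5,c5) = l
(r5,c6) = n
(r6,c6) = k
(r1,c5) = j
(r3,c3) = m
(r3,c4) = i
(r6,c3) = j
(r1,c3) = k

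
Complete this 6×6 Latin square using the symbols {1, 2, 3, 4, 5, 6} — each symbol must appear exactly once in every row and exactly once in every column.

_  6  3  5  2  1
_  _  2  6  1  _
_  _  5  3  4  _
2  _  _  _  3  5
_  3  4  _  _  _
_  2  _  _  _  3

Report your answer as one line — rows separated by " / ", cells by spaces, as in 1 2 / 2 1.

(r1,c1) = 4
(r2,c6) = 4
(r3,c2) = 1
(r4,c2) = 4
(r4,c4) = 1
(r5,c4) = 2
(r5,c6) = 6
(r6,c4) = 4
(r2,c2) = 5
(r3,c1) = 6
(r3,c6) = 2
(r4,c3) = 6
(r5,c5) = 5
(r6,c3) = 1
(r6,c5) = 6
(r2,c1) = 3
(r5,c1) = 1
(r6,c1) = 5

4 6 3 5 2 1 / 3 5 2 6 1 4 / 6 1 5 3 4 2 / 2 4 6 1 3 5 / 1 3 4 2 5 6 / 5 2 1 4 6 3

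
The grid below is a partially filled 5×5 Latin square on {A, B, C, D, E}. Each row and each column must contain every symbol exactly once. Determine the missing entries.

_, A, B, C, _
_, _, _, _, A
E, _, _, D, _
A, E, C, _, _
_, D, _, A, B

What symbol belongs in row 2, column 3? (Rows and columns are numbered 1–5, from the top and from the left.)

At row 1, column 1: row 1 has {A,B,C}; column 1 has {A,E}; that leaves D.
At row 1, column 5: row 1 has {A,B,C,D}; column 5 has {A,B}; that leaves E.
At row 3, column 3: row 3 has {D,E}; column 3 has {B,C}; that leaves A.
At row 3, column 5: row 3 has {A,D,E}; column 5 has {A,B,E}; that leaves C.
At row 4, column 4: row 4 has {A,C,E}; column 4 has {A,C,D}; that leaves B.
At row 4, column 5: row 4 has {A,B,C,E}; column 5 has {A,B,C,E}; that leaves D.
At row 5, column 1: row 5 has {A,B,D}; column 1 has {A,D,E}; that leaves C.
At row 5, column 3: row 5 has {A,B,C,D}; column 3 has {A,B,C}; that leaves E.
At row 2, column 1: row 2 has {A}; column 1 has {A,C,D,E}; that leaves B.
At row 2, column 2: row 2 has {A,B}; column 2 has {A,D,E}; that leaves C.
At row 2, column 3: row 2 has {A,B,C}; column 3 has {A,B,C,E}; that leaves D.

D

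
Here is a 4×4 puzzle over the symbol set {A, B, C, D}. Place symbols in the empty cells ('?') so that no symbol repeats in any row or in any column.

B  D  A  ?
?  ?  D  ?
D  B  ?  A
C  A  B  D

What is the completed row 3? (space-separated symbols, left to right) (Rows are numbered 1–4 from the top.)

D B C A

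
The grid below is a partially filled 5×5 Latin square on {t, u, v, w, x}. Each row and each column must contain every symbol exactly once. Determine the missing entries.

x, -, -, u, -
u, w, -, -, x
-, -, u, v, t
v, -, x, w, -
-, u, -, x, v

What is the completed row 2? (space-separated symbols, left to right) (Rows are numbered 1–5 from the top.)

u w v t x

(r1,c5) = w
(r2,c4) = t
(r3,c1) = w
(r3,c2) = x
(r4,c2) = t
(r4,c5) = u
(r5,c1) = t
(r5,c3) = w
(r1,c2) = v
(r1,c3) = t
(r2,c3) = v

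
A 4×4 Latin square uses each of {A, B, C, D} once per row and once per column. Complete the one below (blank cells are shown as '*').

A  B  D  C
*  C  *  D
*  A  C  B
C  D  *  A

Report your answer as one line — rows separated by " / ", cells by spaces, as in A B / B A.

A B D C / B C A D / D A C B / C D B A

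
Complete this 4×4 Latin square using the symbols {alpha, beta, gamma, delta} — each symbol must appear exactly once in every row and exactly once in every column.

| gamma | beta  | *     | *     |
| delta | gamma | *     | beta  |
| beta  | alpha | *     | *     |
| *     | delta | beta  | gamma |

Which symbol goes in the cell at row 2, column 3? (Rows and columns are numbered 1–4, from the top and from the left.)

alpha

row 2 has {beta,gamma,delta}; column 3 has {beta} — only alpha is left for (r2,c3).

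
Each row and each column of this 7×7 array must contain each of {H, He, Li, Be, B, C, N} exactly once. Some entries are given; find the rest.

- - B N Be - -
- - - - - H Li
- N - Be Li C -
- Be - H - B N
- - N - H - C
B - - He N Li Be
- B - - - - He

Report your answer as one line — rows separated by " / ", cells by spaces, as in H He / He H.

Li C B N Be He H / N He Be C B H Li / H N He Be Li C B / C Be Li H He B N / He Li N B H Be C / B H C He N Li Be / Be B H Li C N He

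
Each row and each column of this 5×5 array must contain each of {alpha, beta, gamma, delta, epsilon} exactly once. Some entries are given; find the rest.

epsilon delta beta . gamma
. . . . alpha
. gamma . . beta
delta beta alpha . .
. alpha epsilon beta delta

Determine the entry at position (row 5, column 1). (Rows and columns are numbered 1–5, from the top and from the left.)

gamma

Cell (r1,c4): row 1 has {beta,gamma,delta,epsilon}; column 4 has {beta} → alpha.
Cell (r2,c2): row 2 has {alpha}; column 2 has {alpha,beta,gamma,delta} → epsilon.
Cell (r3,c1): row 3 has {beta,gamma}; column 1 has {delta,epsilon} → alpha.
Cell (r3,c3): row 3 has {alpha,beta,gamma}; column 3 has {alpha,beta,epsilon} → delta.
Cell (r3,c4): row 3 has {alpha,beta,gamma,delta}; column 4 has {alpha,beta} → epsilon.
Cell (r4,c4): row 4 has {alpha,beta,delta}; column 4 has {alpha,beta,epsilon} → gamma.
Cell (r4,c5): row 4 has {alpha,beta,gamma,delta}; column 5 has {alpha,beta,gamma,delta} → epsilon.
Cell (r5,c1): row 5 has {alpha,beta,delta,epsilon}; column 1 has {alpha,delta,epsilon} → gamma.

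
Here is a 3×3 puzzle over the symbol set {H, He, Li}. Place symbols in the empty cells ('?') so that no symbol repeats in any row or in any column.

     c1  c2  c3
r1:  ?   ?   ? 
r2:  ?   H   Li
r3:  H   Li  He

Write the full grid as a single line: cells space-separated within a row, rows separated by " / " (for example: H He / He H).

Li He H / He H Li / H Li He

(r1,c2) = He
(r1,c3) = H
(r2,c1) = He
(r1,c1) = Li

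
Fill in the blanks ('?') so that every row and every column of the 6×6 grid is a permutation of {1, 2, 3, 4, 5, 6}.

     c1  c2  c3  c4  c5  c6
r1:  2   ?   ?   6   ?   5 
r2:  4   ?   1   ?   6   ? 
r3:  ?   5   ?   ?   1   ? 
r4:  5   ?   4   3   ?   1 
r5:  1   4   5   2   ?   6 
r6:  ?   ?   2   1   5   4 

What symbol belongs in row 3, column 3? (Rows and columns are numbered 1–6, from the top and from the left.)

At row 1, column 3: row 1 has {2,5,6}; column 3 has {1,2,4,5}; that leaves 3.
At row 1, column 5: row 1 has {2,3,5,6}; column 5 has {1,5,6}; that leaves 4.
At row 2, column 4: row 2 has {1,4,6}; column 4 has {1,2,3,6}; that leaves 5.
At row 3, column 3: row 3 has {1,5}; column 3 has {1,2,3,4,5}; that leaves 6.

6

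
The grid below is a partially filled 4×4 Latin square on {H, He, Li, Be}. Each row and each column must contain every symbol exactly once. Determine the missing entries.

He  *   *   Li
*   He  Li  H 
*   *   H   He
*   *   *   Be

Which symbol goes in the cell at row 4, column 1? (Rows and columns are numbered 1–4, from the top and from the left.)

row 1 has {He,Li}; column 3 has {H,Li} — only Be is left for (r1,c3).
row 2 has {H,He,Li}; column 1 has {He} — only Be is left for (r2,c1).
row 3 has {H,He}; column 1 has {He,Be} — only Li is left for (r3,c1).
row 3 has {H,He,Li}; column 2 has {He} — only Be is left for (r3,c2).
row 4 has {Be}; column 1 has {He,Li,Be} — only H is left for (r4,c1).

H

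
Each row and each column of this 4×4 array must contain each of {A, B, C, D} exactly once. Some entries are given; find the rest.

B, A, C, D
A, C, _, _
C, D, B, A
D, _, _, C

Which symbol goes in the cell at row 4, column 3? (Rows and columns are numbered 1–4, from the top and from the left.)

A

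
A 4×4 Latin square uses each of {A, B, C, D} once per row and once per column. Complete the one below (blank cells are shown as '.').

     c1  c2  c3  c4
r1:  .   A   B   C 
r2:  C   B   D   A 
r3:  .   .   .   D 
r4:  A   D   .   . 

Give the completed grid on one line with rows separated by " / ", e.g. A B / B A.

Cell (r1,c1): row 1 has {A,B,C}; column 1 has {A,C} → D.
Cell (r3,c1): row 3 has {D}; column 1 has {A,C,D} → B.
Cell (r3,c2): row 3 has {B,D}; column 2 has {A,B,D} → C.
Cell (r3,c3): row 3 has {B,C,D}; column 3 has {B,D} → A.
Cell (r4,c3): row 4 has {A,D}; column 3 has {A,B,D} → C.
Cell (r4,c4): row 4 has {A,C,D}; column 4 has {A,C,D} → B.

D A B C / C B D A / B C A D / A D C B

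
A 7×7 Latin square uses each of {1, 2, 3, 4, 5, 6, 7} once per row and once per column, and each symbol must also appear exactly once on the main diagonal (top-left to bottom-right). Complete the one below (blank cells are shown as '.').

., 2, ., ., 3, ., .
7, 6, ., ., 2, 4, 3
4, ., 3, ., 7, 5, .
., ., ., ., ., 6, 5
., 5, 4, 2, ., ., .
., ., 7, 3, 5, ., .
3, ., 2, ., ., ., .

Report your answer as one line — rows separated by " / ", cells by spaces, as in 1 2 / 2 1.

5 2 6 4 3 7 1 / 7 6 5 1 2 4 3 / 4 1 3 6 7 5 2 / 2 3 1 7 4 6 5 / 6 5 4 2 1 3 7 / 1 4 7 3 5 2 6 / 3 7 2 5 6 1 4

(r3,c2) = 1
(r3,c4) = 6
(r3,c7) = 2
(r4,c3) = 1
(r4,c5) = 4
(r5,c5) = 1
(r6,c2) = 4
(r6,c6) = 2
(r7,c2) = 7
(r7,c5) = 6
(r7,c6) = 1
(r7,c7) = 4
(r1,c1) = 5
(r1,c3) = 6
(r1,c6) = 7
(r1,c7) = 1
(r2,c3) = 5
(r2,c4) = 1
(r4,c1) = 2
(r4,c2) = 3
(r4,c4) = 7
(r5,c1) = 6
(r5,c6) = 3
(r5,c7) = 7
(r6,c1) = 1
(r6,c7) = 6
(r7,c4) = 5
(r1,c4) = 4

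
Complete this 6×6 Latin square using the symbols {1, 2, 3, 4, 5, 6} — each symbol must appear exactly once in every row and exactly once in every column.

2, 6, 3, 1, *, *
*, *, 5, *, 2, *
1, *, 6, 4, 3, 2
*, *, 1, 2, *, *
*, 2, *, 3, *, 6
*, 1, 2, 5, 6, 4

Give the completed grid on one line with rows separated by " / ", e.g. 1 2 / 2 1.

(r1,c6) = 5
(r2,c4) = 6
(r3,c2) = 5
(r4,c6) = 3
(r5,c3) = 4
(r6,c1) = 3
(r1,c5) = 4
(r2,c1) = 4
(r2,c2) = 3
(r2,c6) = 1
(r4,c2) = 4
(r4,c5) = 5
(r5,c1) = 5
(r5,c5) = 1
(r4,c1) = 6

2 6 3 1 4 5 / 4 3 5 6 2 1 / 1 5 6 4 3 2 / 6 4 1 2 5 3 / 5 2 4 3 1 6 / 3 1 2 5 6 4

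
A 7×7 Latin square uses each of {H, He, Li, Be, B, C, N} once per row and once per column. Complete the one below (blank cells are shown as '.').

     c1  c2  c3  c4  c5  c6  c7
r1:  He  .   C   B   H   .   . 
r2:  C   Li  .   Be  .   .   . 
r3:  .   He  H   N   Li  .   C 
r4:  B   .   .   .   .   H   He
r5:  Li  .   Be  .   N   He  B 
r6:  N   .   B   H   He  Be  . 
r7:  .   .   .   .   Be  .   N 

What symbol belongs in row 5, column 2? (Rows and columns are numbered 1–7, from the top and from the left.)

H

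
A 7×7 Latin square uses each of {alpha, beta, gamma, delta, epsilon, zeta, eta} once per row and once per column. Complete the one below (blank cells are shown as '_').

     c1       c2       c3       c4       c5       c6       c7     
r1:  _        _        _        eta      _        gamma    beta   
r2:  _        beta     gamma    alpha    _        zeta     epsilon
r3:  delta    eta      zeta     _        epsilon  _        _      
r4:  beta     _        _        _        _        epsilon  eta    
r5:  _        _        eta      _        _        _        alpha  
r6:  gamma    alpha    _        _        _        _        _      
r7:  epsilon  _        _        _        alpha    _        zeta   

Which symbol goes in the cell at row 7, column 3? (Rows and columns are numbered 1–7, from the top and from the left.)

beta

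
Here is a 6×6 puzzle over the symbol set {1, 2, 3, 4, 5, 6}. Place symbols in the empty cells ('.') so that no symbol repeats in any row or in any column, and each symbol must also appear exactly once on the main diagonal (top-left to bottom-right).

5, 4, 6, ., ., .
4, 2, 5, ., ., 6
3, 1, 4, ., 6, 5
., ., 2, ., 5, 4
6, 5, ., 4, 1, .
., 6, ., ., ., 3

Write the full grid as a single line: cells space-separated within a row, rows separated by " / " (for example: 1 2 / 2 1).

(r2,c5) = 3
(r3,c4) = 2
(r4,c1) = 1
(r4,c2) = 3
(r4,c4) = 6
(r5,c3) = 3
(r5,c6) = 2
(r6,c1) = 2
(r6,c3) = 1
(r6,c4) = 5
(r6,c5) = 4
(r1,c5) = 2
(r1,c6) = 1
(r2,c4) = 1
(r1,c4) = 3

5 4 6 3 2 1 / 4 2 5 1 3 6 / 3 1 4 2 6 5 / 1 3 2 6 5 4 / 6 5 3 4 1 2 / 2 6 1 5 4 3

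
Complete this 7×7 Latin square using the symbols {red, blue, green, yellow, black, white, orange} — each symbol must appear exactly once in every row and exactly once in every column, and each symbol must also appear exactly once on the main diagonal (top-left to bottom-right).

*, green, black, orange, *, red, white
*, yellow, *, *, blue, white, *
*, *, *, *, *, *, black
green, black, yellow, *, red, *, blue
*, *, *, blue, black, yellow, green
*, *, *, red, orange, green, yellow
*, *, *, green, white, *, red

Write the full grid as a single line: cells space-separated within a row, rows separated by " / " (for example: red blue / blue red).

blue green black orange yellow red white / red yellow green black blue white orange / white red orange yellow green blue black / green black yellow white red orange blue / orange white red blue black yellow green / black blue white red orange green yellow / yellow orange blue green white black red

At row 1, column 1: row 1 has {red,green,black,white,orange}; column 1 has {green}; the diagonal has {red,green,yellow,black}; that leaves blue.
At row 1, column 5: row 1 has {red,blue,green,black,white,orange}; column 5 has {red,blue,black,white,orange}; that leaves yellow.
At row 2, column 4: row 2 has {blue,yellow,white}; column 4 has {red,blue,green,orange}; that leaves black.
At row 2, column 7: row 2 has {blue,yellow,black,white}; column 7 has {red,blue,green,yellow,black,white}; that leaves orange.
At row 3, column 5: row 3 has {black}; column 5 has {red,blue,yellow,black,white,orange}; that leaves green.
At row 4, column 4: row 4 has {red,blue,green,yellow,black}; column 4 has {red,blue,green,black,orange}; the diagonal has {red,blue,green,yellow,black}; that leaves white.
At row 4, column 6: row 4 has {red,blue,green,yellow,black,white}; column 6 has {red,green,yellow,white}; that leaves orange.
At row 2, column 1: row 2 has {blue,yellow,black,white,orange}; column 1 has {blue,green}; that leaves red.
At row 2, column 3: row 2 has {red,blue,yellow,black,white,orange}; column 3 has {yellow,black}; that leaves green.
At row 3, column 3: row 3 has {green,black}; column 3 has {green,yellow,black}; the diagonal has {red,blue,green,yellow,black,white}; that leaves orange.
At row 3, column 4: row 3 has {green,black,orange}; column 4 has {red,blue,green,black,white,orange}; that leaves yellow.
At row 3, column 6: row 3 has {green,yellow,black,orange}; column 6 has {red,green,yellow,white,orange}; that leaves blue.
At row 7, column 3: row 7 has {red,green,white}; column 3 has {green,yellow,black,orange}; that leaves blue.
At row 7, column 6: row 7 has {red,blue,green,white}; column 6 has {red,blue,green,yellow,white,orange}; that leaves black.
At row 3, column 1: row 3 has {blue,green,yellow,black,orange}; column 1 has {red,blue,green}; that leaves white.
At row 3, column 2: row 3 has {blue,green,yellow,black,white,orange}; column 2 has {green,yellow,black}; that leaves red.
At row 5, column 1: row 5 has {blue,green,yellow,black}; column 1 has {red,blue,green,white}; that leaves orange.
At row 5, column 2: row 5 has {blue,green,yellow,black,orange}; column 2 has {red,green,yellow,black}; that leaves white.
At row 5, column 3: row 5 has {blue,green,yellow,black,white,orange}; column 3 has {blue,green,yellow,black,orange}; that leaves red.
At row 6, column 1: row 6 has {red,green,yellow,orange}; column 1 has {red,blue,green,white,orange}; that leaves black.
At row 6, column 2: row 6 has {red,green,yellow,black,orange}; column 2 has {red,green,yellow,black,white}; that leaves blue.
At row 6, column 3: row 6 has {red,blue,green,yellow,black,orange}; column 3 has {red,blue,green,yellow,black,orange}; that leaves white.
At row 7, column 1: row 7 has {red,blue,green,black,white}; column 1 has {red,blue,green,black,white,orange}; that leaves yellow.
At row 7, column 2: row 7 has {red,blue,green,yellow,black,white}; column 2 has {red,blue,green,yellow,black,white}; that leaves orange.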